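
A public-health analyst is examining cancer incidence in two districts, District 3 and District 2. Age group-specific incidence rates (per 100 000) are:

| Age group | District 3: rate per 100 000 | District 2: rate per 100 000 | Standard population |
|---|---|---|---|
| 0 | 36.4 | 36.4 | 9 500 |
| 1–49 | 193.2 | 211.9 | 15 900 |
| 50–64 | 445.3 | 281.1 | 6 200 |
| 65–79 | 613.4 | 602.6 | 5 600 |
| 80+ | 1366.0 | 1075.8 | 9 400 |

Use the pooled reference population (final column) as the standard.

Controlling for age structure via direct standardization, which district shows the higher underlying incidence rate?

Standard total = 46 600; weights = 0.2039, 0.3412, 0.1330, 0.1202, 0.2017.
District 3: 0.2039×36.4 + 0.3412×193.2 + 0.1330×445.3 + 0.1202×613.4 + 0.2017×1366.0 = 481.8451 per 100 000.
District 2: 0.2039×36.4 + 0.3412×211.9 + 0.1330×281.1 + 0.1202×602.6 + 0.2017×1075.8 = 406.5431 per 100 000.

District 3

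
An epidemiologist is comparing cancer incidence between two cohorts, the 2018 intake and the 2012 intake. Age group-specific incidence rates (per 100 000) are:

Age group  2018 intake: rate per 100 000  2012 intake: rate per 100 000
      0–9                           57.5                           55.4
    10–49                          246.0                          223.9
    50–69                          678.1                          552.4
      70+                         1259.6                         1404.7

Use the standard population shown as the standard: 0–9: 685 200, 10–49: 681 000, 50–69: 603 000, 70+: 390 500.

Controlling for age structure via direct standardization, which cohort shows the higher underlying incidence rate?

2018 intake

Standard total = 2 359 700; weights = 0.2904, 0.2886, 0.2555, 0.1655.
The 2018 intake: 0.2904×57.5 + 0.2886×246.0 + 0.2555×678.1 + 0.1655×1259.6 = 469.4212 per 100 000.
The 2012 intake: 0.2904×55.4 + 0.2886×223.9 + 0.2555×552.4 + 0.1655×1404.7 = 454.3241 per 100 000.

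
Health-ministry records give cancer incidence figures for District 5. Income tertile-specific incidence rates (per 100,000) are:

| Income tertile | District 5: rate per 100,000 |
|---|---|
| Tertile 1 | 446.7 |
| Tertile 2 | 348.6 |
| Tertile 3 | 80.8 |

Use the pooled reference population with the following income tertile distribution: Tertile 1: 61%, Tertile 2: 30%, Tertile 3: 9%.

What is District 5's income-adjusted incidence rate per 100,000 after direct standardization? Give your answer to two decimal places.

Standard weights: 0.61, 0.30, 0.09.
Standardized rate: 0.6100×446.7 + 0.3000×348.6 + 0.0900×80.8 = 384.3390 per 100,000.

384.34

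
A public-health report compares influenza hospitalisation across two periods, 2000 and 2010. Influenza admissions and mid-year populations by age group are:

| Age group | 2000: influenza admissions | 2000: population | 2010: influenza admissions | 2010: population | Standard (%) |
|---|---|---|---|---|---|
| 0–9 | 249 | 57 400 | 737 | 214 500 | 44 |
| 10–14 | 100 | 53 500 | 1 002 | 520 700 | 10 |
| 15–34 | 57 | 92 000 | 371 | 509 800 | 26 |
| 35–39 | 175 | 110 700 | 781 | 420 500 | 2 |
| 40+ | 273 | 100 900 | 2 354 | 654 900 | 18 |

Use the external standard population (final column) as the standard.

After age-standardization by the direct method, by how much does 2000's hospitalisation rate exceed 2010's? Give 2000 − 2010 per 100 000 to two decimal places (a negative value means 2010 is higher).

Age-specific rates per 100 000 for 2000: 433.80, 186.92, 61.96, 158.08, 270.56.
For 2010: 343.59, 192.43, 72.77, 185.73, 359.44.
Standard weights: 0.44, 0.10, 0.26, 0.02, 0.18.
2000: 0.4400×433.80 + 0.1000×186.92 + 0.2600×61.96 + 0.0200×158.08 + 0.1800×270.56 = 277.5347 per 100 000.
2010: 0.4400×343.59 + 0.1000×192.43 + 0.2600×72.77 + 0.0200×185.73 + 0.1800×359.44 = 257.7585 per 100 000.
Difference = 277.5347 − 257.7585 = 19.7762.

19.78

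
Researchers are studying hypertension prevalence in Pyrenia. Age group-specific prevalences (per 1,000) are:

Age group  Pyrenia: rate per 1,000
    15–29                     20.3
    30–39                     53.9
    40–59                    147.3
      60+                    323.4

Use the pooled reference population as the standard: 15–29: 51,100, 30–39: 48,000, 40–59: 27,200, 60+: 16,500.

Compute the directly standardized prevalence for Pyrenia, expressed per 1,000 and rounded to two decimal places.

Standard total = 142,800; weights = 0.3578, 0.3361, 0.1905, 0.1155.
Standardized rate: 0.3578×20.3 + 0.3361×53.9 + 0.1905×147.3 + 0.1155×323.4 = 90.8067 per 1,000.

90.81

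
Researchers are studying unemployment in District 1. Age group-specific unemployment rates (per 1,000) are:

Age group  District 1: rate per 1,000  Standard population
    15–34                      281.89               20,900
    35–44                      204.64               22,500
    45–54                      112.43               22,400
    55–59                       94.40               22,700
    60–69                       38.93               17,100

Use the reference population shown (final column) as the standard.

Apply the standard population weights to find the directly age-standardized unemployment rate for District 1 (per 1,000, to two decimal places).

149.84

Standard total = 105,600; weights = 0.1979, 0.2131, 0.2121, 0.2150, 0.1619.
Standardized rate: 0.1979×281.89 + 0.2131×204.64 + 0.2121×112.43 + 0.2150×94.40 + 0.1619×38.93 = 149.8382 per 1,000.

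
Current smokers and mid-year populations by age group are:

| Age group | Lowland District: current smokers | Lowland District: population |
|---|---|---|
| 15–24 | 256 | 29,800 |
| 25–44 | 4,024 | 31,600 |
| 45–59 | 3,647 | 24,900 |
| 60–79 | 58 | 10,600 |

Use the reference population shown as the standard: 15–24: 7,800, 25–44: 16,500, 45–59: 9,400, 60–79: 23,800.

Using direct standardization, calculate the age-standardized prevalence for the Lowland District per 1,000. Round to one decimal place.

Age-specific rates per 1,000 for the Lowland District: 8.591, 127.342, 146.466, 5.472.
Standard total = 57,500; weights = 0.1357, 0.2870, 0.1635, 0.4139.
Standardized rate: 0.1357×8.591 + 0.2870×127.342 + 0.1635×146.466 + 0.4139×5.472 = 63.9157 per 1,000.

63.9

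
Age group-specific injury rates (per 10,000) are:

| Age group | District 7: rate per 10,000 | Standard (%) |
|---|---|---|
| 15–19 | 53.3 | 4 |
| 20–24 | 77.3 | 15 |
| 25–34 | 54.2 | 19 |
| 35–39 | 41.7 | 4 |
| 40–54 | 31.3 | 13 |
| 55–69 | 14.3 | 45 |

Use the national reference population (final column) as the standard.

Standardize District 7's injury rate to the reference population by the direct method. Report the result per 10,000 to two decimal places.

36.20

Standard weights: 0.04, 0.15, 0.19, 0.04, 0.13, 0.45.
Standardized rate: 0.0400×53.3 + 0.1500×77.3 + 0.1900×54.2 + 0.0400×41.7 + 0.1300×31.3 + 0.4500×14.3 = 36.1970 per 10,000.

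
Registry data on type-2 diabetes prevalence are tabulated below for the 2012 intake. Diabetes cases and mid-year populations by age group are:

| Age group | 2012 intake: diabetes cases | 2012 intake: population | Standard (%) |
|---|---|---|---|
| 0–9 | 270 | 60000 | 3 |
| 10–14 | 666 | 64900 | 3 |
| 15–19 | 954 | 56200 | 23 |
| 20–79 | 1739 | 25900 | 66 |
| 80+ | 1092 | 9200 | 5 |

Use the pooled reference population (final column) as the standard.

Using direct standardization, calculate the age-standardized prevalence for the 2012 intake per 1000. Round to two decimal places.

54.60

Age-specific rates per 1000 for the 2012 intake: 4.500, 10.262, 16.975, 67.143, 118.696.
Standard weights: 0.03, 0.03, 0.23, 0.66, 0.05.
Standardized rate: 0.0300×4.500 + 0.0300×10.262 + 0.2300×16.975 + 0.6600×67.143 + 0.0500×118.696 = 54.5962 per 1000.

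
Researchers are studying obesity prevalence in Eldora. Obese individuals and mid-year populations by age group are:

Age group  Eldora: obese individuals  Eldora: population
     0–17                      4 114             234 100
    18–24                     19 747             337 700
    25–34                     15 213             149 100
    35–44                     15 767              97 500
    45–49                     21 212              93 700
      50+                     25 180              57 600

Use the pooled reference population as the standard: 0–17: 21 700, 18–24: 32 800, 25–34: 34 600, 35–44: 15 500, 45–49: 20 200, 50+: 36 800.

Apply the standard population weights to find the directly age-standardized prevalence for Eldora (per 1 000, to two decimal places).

179.43

Age-specific rates per 1 000 for Eldora: 17.574, 58.475, 102.032, 161.713, 226.382, 437.153.
Standard total = 161 600; weights = 0.1343, 0.2030, 0.2141, 0.0959, 0.1250, 0.2277.
Standardized rate: 0.1343×17.574 + 0.2030×58.475 + 0.2141×102.032 + 0.0959×161.713 + 0.1250×226.382 + 0.2277×437.153 = 179.4327 per 1 000.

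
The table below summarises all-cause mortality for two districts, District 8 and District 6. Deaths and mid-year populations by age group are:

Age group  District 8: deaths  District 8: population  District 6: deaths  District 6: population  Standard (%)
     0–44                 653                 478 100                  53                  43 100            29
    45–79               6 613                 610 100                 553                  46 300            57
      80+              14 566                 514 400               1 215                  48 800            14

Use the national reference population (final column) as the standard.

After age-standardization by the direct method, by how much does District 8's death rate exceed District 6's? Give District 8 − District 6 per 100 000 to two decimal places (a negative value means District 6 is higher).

-11.15

Age-specific rates per 100 000 for District 8: 136.58, 1083.92, 2831.65.
For District 6: 122.97, 1194.38, 2489.75.
Standard weights: 0.29, 0.57, 0.14.
District 8: 0.2900×136.58 + 0.5700×1083.92 + 0.1400×2831.65 = 1053.8744 per 100 000.
District 6: 0.2900×122.97 + 0.5700×1194.38 + 0.1400×2489.75 = 1065.0260 per 100 000.
Difference = 1053.8744 − 1065.0260 = -11.1515.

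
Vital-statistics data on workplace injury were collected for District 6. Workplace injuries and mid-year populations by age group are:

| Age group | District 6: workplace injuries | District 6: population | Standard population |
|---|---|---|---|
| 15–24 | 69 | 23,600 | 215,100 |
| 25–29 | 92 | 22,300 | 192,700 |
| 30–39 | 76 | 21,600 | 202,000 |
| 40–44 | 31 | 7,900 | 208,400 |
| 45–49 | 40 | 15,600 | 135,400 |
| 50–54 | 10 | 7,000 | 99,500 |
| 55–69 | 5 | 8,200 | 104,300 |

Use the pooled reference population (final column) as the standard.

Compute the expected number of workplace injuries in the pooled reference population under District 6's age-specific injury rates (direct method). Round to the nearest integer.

3505

Age-specific rates per 10,000 for District 6: 29.24, 41.26, 35.19, 39.24, 25.64, 14.29, 6.10.
Expected workplace injuries = Σ (standard pop × age-specific rate ÷ 10,000)
= 215,100×29.24/10,000 + 192,700×41.26/10,000 + 202,000×35.19/10,000 + 208,400×39.24/10,000 + 135,400×25.64/10,000 + 99,500×14.29/10,000 + 104,300×6.10/10,000
= 628.89 + 795.00 + 710.74 + 817.77 + 347.18 + 142.14 + 63.60 = 3505.32.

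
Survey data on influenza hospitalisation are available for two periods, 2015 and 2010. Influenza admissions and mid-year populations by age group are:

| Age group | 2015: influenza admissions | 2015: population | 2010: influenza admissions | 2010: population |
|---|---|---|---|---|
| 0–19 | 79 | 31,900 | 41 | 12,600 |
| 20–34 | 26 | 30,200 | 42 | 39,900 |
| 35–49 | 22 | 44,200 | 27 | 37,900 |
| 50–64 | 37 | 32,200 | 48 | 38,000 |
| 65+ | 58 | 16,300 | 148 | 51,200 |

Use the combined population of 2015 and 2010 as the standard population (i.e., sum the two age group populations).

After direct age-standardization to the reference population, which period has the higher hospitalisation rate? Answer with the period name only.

2010

Age-specific rates per 100,000 for 2015: 247.65, 86.09, 49.77, 114.91, 355.83.
For 2010: 325.40, 105.26, 71.24, 126.32, 289.06.
Combined standard total = 334,400; weights = 0.1331, 0.2096, 0.2455, 0.2099, 0.2019.
2015: 0.1331×247.65 + 0.2096×86.09 + 0.2455×49.77 + 0.2099×114.91 + 0.2019×355.83 = 159.1709 per 100,000.
2010: 0.1331×325.40 + 0.2096×105.26 + 0.2455×71.24 + 0.2099×126.32 + 0.2019×289.06 = 167.7243 per 100,000.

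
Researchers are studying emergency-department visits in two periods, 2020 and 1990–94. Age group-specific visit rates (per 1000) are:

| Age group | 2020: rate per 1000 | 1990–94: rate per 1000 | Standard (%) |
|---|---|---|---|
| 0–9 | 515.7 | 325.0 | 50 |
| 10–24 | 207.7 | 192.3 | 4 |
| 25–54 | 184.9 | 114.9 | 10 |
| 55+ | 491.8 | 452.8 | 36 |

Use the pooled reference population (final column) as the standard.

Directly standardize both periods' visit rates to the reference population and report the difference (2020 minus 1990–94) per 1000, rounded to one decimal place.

117.0

Standard weights: 0.50, 0.04, 0.10, 0.36.
2020: 0.5000×515.7 + 0.0400×207.7 + 0.1000×184.9 + 0.3600×491.8 = 461.6960 per 1000.
1990–94: 0.5000×325.0 + 0.0400×192.3 + 0.1000×114.9 + 0.3600×452.8 = 344.6900 per 1000.
Difference = 461.6960 − 344.6900 = 117.0060.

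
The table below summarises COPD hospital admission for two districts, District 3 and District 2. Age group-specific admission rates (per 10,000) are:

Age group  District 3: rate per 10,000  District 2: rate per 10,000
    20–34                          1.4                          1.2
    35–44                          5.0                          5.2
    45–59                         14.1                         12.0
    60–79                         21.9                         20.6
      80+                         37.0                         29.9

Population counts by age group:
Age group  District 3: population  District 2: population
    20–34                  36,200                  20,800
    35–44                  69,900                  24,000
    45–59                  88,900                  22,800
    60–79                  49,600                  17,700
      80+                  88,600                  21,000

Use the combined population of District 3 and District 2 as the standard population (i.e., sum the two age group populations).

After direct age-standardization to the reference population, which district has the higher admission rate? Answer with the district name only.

Combined standard total = 439,500; weights = 0.1297, 0.2137, 0.2542, 0.1531, 0.2494.
District 3: 0.1297×1.4 + 0.2137×5.0 + 0.2542×14.1 + 0.1531×21.9 + 0.2494×37.0 = 17.4137 per 10,000.
District 2: 0.1297×1.2 + 0.2137×5.2 + 0.2542×12.0 + 0.1531×20.6 + 0.2494×29.9 = 14.9272 per 10,000.

District 3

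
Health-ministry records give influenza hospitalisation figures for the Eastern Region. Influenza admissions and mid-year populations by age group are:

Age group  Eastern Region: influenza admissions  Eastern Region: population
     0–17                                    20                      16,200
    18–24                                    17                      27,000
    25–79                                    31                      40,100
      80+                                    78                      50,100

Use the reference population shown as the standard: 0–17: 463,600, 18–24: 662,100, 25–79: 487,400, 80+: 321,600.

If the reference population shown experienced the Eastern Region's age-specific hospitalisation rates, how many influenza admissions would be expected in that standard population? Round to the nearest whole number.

Age-specific rates per 100,000 for the Eastern Region: 123.46, 62.96, 77.31, 155.69.
Expected influenza admissions = Σ (standard pop × age-specific rate ÷ 100,000)
= 463,600×123.46/100,000 + 662,100×62.96/100,000 + 487,400×77.31/100,000 + 321,600×155.69/100,000
= 572.35 + 416.88 + 376.79 + 500.69 = 1866.71.

1867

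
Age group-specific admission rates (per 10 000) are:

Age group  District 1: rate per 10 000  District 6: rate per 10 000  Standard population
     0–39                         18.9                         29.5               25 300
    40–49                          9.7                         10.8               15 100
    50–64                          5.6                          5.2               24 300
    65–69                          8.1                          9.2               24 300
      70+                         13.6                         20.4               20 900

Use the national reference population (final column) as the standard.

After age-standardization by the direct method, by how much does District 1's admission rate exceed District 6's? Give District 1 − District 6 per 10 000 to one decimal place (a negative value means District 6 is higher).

Standard total = 109 900; weights = 0.2302, 0.1374, 0.2211, 0.2211, 0.1902.
District 1: 0.2302×18.9 + 0.1374×9.7 + 0.2211×5.6 + 0.2211×8.1 + 0.1902×13.6 = 11.2993 per 10 000.
District 6: 0.2302×29.5 + 0.1374×10.8 + 0.2211×5.2 + 0.2211×9.2 + 0.1902×20.4 = 15.3386 per 10 000.
Difference = 11.2993 − 15.3386 = -4.0393.

-4.0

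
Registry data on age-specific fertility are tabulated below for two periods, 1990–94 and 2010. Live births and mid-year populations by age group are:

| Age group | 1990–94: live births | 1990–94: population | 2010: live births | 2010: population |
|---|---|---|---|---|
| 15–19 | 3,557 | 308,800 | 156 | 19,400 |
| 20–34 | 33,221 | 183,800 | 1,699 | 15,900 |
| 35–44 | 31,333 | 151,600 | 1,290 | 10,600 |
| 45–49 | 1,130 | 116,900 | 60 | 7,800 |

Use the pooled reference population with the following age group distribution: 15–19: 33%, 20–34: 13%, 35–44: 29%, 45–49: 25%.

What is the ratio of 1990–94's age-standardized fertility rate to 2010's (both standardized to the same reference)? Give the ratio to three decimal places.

Age-specific rates per 1,000 for 1990–94: 11.519, 180.745, 206.682, 9.666.
For 2010: 8.041, 106.855, 121.698, 7.692.
Standard weights: 0.33, 0.13, 0.29, 0.25.
1990–94: 0.3300×11.519 + 0.1300×180.745 + 0.2900×206.682 + 0.2500×9.666 = 89.6525 per 1,000.
2010: 0.3300×8.041 + 0.1300×106.855 + 0.2900×121.698 + 0.2500×7.692 = 53.7603 per 1,000.
Ratio = 89.6525 ÷ 53.7603 = 1.66763.

1.668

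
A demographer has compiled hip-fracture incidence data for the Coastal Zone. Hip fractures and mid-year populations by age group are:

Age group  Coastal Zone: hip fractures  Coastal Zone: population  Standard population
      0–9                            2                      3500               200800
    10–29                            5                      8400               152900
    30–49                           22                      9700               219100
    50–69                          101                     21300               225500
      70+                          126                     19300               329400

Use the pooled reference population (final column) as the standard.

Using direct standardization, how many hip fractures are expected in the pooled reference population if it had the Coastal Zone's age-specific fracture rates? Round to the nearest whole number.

3922

Age-specific rates per 100000 for the Coastal Zone: 57.14, 59.52, 226.80, 474.18, 652.85.
Expected hip fractures = Σ (standard pop × age-specific rate ÷ 100000)
= 200800×57.14/100000 + 152900×59.52/100000 + 219100×226.80/100000 + 225500×474.18/100000 + 329400×652.85/100000
= 114.74 + 91.01 + 496.93 + 1069.27 + 2150.49 = 3922.44.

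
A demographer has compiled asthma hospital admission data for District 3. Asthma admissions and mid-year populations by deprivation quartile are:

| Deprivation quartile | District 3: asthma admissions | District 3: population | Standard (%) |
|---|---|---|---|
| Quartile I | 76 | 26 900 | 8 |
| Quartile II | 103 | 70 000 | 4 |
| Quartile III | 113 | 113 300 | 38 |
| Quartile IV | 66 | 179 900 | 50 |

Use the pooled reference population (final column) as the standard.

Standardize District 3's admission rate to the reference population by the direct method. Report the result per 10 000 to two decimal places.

8.47

Deprivation-specific rates per 10 000 for District 3: 28.25, 14.71, 9.97, 3.67.
Standard weights: 0.08, 0.04, 0.38, 0.50.
Standardized rate: 0.0800×28.25 + 0.0400×14.71 + 0.3800×9.97 + 0.5000×3.67 = 8.4731 per 10 000.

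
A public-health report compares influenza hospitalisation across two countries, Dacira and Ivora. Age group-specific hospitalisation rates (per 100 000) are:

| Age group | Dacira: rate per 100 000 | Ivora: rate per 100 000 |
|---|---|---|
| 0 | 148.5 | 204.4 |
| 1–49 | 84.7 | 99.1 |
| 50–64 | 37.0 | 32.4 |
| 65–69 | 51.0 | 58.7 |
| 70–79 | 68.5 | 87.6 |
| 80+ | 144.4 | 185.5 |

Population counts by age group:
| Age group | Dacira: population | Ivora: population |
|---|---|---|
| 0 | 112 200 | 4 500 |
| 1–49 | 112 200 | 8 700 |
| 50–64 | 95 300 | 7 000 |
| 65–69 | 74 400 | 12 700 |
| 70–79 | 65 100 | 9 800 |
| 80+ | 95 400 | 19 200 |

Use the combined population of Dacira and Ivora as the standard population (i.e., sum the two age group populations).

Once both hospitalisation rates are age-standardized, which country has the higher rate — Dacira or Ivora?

Ivora

Combined standard total = 616 500; weights = 0.1893, 0.1961, 0.1659, 0.1413, 0.1215, 0.1859.
Dacira: 0.1893×148.5 + 0.1961×84.7 + 0.1659×37.0 + 0.1413×51.0 + 0.1215×68.5 + 0.1859×144.4 = 93.2300 per 100 000.
Ivora: 0.1893×204.4 + 0.1961×99.1 + 0.1659×32.4 + 0.1413×58.7 + 0.1215×87.6 + 0.1859×185.5 = 116.9205 per 100 000.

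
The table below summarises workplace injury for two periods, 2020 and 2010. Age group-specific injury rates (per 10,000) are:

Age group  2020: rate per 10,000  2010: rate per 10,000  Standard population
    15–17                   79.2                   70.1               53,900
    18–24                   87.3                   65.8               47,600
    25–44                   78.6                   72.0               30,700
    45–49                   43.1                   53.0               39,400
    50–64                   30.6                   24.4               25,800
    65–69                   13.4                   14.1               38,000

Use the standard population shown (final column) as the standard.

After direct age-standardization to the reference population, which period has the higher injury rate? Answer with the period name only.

2020

Standard total = 235,400; weights = 0.2290, 0.2022, 0.1304, 0.1674, 0.1096, 0.1614.
2020: 0.2290×79.2 + 0.2022×87.3 + 0.1304×78.6 + 0.1674×43.1 + 0.1096×30.6 + 0.1614×13.4 = 58.7689 per 10,000.
2010: 0.2290×70.1 + 0.2022×65.8 + 0.1304×72.0 + 0.1674×53.0 + 0.1096×24.4 + 0.1614×14.1 = 52.5675 per 10,000.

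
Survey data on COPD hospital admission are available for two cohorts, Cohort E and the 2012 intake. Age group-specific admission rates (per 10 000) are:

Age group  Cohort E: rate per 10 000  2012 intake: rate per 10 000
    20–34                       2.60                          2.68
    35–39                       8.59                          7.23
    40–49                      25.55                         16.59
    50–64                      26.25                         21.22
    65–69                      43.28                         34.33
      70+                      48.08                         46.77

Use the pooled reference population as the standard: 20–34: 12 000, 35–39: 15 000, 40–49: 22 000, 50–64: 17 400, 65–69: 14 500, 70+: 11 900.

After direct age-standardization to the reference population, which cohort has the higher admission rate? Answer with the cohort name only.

Cohort E

Standard total = 92 800; weights = 0.1293, 0.1616, 0.2371, 0.1875, 0.1562, 0.1282.
Cohort E: 0.1293×2.60 + 0.1616×8.59 + 0.2371×25.55 + 0.1875×26.25 + 0.1562×43.28 + 0.1282×48.08 = 25.6316 per 10 000.
The 2012 intake: 0.1293×2.68 + 0.1616×7.23 + 0.2371×16.59 + 0.1875×21.22 + 0.1562×34.33 + 0.1282×46.77 = 20.7884 per 10 000.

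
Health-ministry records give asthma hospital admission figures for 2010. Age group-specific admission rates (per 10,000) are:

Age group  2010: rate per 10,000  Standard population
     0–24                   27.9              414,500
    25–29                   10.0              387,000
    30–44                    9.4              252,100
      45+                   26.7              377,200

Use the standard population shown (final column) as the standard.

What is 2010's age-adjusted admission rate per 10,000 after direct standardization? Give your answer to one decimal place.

Standard total = 1,430,800; weights = 0.2897, 0.2705, 0.1762, 0.2636.
Standardized rate: 0.2897×27.9 + 0.2705×10.0 + 0.1762×9.4 + 0.2636×26.7 = 19.4825 per 10,000.

19.5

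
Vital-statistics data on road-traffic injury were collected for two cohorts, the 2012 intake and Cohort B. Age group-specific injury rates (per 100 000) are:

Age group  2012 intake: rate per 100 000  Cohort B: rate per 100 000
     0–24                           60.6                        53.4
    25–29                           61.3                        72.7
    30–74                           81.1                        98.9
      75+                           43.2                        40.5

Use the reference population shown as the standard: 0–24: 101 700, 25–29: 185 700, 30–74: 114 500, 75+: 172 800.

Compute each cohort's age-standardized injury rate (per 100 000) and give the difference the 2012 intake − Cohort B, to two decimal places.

-5.14

Standard total = 574 700; weights = 0.1770, 0.3231, 0.1992, 0.3007.
The 2012 intake: 0.1770×60.6 + 0.3231×61.3 + 0.1992×81.1 + 0.3007×43.2 = 59.6787 per 100 000.
Cohort B: 0.1770×53.4 + 0.3231×72.7 + 0.1992×98.9 + 0.3007×40.5 = 64.8227 per 100 000.
Difference = 59.6787 − 64.8227 = -5.1440.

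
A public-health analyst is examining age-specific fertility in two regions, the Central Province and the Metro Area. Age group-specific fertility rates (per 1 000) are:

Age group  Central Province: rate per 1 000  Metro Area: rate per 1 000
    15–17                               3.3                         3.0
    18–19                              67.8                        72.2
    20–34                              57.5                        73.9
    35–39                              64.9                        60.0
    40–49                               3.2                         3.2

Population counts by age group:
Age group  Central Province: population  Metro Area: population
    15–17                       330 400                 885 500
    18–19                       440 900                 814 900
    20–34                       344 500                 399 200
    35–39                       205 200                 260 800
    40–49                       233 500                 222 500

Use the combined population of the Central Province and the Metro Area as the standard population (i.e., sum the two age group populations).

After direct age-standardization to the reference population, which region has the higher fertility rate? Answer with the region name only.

Combined standard total = 4 137 400; weights = 0.2939, 0.3035, 0.1798, 0.1126, 0.1102.
The Central Province: 0.2939×3.3 + 0.3035×67.8 + 0.1798×57.5 + 0.1126×64.9 + 0.1102×3.2 = 39.5468 per 1 000.
The Metro Area: 0.2939×3.0 + 0.3035×72.2 + 0.1798×73.9 + 0.1126×60.0 + 0.1102×3.2 = 43.1902 per 1 000.
The crude rates (41.72 vs 41.56) would put the Central Province higher, but that reflects its age composition; once standardized to a common age structure, the Metro Area has the higher underlying rate.

Metro Area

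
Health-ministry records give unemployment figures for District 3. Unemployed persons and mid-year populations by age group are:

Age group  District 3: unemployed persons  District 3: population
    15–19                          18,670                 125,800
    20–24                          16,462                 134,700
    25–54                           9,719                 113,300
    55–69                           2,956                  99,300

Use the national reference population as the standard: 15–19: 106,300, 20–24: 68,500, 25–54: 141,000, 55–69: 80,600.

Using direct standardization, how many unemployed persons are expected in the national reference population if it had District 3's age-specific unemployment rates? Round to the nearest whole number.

Age-specific rates per 1,000 for District 3: 148.410, 122.212, 85.781, 29.768.
Expected unemployed persons = Σ (standard pop × age-specific rate ÷ 1,000)
= 106,300×148.410/1,000 + 68,500×122.212/1,000 + 141,000×85.781/1,000 + 80,600×29.768/1,000
= 15776.00 + 8371.54 + 12095.14 + 2399.33 = 38642.01.

38642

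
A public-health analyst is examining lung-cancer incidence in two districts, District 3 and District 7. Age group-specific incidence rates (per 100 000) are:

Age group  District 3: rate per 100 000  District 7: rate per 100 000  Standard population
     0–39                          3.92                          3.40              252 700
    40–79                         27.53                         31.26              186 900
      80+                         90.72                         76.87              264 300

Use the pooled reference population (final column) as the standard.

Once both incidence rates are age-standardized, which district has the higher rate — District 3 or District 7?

Standard total = 703 900; weights = 0.3590, 0.2655, 0.3755.
District 3: 0.3590×3.92 + 0.2655×27.53 + 0.3755×90.72 = 42.7806 per 100 000.
District 7: 0.3590×3.40 + 0.2655×31.26 + 0.3755×76.87 = 38.3839 per 100 000.

District 3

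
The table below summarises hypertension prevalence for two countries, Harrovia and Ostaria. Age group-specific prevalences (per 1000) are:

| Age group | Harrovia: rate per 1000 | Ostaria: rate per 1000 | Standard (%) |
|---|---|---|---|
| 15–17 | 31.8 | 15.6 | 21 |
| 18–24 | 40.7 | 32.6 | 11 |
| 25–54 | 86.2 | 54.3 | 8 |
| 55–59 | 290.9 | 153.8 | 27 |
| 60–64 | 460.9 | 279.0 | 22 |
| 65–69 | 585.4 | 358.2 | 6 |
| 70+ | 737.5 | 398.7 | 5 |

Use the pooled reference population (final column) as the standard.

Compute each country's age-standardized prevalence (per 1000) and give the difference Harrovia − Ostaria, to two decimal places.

114.45

Standard weights: 0.21, 0.11, 0.08, 0.27, 0.22, 0.06, 0.05.
Harrovia: 0.2100×31.8 + 0.1100×40.7 + 0.0800×86.2 + 0.2700×290.9 + 0.2200×460.9 + 0.0600×585.4 + 0.0500×737.5 = 269.9910 per 1000.
Ostaria: 0.2100×15.6 + 0.1100×32.6 + 0.0800×54.3 + 0.2700×153.8 + 0.2200×279.0 + 0.0600×358.2 + 0.0500×398.7 = 155.5390 per 1000.
Difference = 269.9910 − 155.5390 = 114.4520.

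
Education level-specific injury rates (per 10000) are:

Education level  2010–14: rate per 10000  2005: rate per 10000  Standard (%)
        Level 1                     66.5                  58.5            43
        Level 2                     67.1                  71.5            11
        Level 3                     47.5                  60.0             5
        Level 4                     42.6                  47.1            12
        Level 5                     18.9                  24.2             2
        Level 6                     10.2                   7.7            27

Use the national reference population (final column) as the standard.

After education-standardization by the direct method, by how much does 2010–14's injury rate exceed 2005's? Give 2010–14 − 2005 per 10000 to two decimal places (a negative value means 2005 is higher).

Standard weights: 0.43, 0.11, 0.05, 0.12, 0.02, 0.27.
2010–14: 0.4300×66.5 + 0.1100×67.1 + 0.0500×47.5 + 0.1200×42.6 + 0.0200×18.9 + 0.2700×10.2 = 46.5950 per 10000.
2005: 0.4300×58.5 + 0.1100×71.5 + 0.0500×60.0 + 0.1200×47.1 + 0.0200×24.2 + 0.2700×7.7 = 44.2350 per 10000.
Difference = 46.5950 − 44.2350 = 2.3600.

2.36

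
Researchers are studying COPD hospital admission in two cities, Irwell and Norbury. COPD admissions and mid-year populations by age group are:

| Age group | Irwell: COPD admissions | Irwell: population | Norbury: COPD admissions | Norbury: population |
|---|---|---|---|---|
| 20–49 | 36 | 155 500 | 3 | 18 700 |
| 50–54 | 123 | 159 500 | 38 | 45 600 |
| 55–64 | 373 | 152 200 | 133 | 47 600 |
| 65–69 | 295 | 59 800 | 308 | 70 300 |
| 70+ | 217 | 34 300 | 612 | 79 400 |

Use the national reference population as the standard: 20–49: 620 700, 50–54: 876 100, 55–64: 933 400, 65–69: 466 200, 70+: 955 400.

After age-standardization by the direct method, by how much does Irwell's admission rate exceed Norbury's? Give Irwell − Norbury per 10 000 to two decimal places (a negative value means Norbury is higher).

Age-specific rates per 10 000 for Irwell: 2.32, 7.71, 24.51, 49.33, 63.27.
For Norbury: 1.60, 8.33, 27.94, 43.81, 77.08.
Standard total = 3 851 800; weights = 0.1611, 0.2275, 0.2423, 0.1210, 0.2480.
Irwell: 0.1611×2.32 + 0.2275×7.71 + 0.2423×24.51 + 0.1210×49.33 + 0.2480×63.27 = 29.7290 per 10 000.
Norbury: 0.1611×1.60 + 0.2275×8.33 + 0.2423×27.94 + 0.1210×43.81 + 0.2480×77.08 = 33.3461 per 10 000.
Difference = 29.7290 − 33.3461 = -3.6172.

-3.62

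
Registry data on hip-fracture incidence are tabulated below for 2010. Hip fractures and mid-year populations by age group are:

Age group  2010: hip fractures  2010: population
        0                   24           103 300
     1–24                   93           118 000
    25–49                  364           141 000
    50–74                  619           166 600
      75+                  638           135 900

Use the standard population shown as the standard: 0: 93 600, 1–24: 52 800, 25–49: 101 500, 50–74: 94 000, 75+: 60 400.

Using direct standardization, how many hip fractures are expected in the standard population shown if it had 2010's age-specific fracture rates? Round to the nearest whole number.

958

Age-specific rates per 100 000 for 2010: 23.23, 78.81, 258.16, 371.55, 469.46.
Expected hip fractures = Σ (standard pop × age-specific rate ÷ 100 000)
= 93 600×23.23/100 000 + 52 800×78.81/100 000 + 101 500×258.16/100 000 + 94 000×371.55/100 000 + 60 400×469.46/100 000
= 21.75 + 41.61 + 262.03 + 349.26 + 283.56 = 958.20.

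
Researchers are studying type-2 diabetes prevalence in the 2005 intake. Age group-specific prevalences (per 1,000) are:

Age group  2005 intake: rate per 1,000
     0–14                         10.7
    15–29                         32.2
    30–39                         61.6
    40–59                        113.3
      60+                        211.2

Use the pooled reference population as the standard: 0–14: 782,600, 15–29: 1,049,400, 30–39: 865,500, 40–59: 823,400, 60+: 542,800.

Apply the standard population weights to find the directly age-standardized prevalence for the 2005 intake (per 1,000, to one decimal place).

74.7

Standard total = 4,063,700; weights = 0.1926, 0.2582, 0.2130, 0.2026, 0.1336.
Standardized rate: 0.1926×10.7 + 0.2582×32.2 + 0.2130×61.6 + 0.2026×113.3 + 0.1336×211.2 = 74.6635 per 1,000.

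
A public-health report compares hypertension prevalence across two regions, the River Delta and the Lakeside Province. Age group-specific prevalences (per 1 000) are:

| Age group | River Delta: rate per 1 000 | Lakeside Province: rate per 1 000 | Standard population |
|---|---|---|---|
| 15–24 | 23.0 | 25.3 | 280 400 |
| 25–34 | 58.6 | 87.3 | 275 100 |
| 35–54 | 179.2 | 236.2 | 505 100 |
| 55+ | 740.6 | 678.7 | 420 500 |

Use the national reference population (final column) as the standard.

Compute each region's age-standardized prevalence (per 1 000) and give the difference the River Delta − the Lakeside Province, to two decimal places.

Standard total = 1 481 100; weights = 0.1893, 0.1857, 0.3410, 0.2839.
The River Delta: 0.1893×23.0 + 0.1857×58.6 + 0.3410×179.2 + 0.2839×740.6 = 286.6155 per 1 000.
The Lakeside Province: 0.1893×25.3 + 0.1857×87.3 + 0.3410×236.2 + 0.2839×678.7 = 294.2464 per 1 000.
Difference = 286.6155 − 294.2464 = -7.6308.

-7.63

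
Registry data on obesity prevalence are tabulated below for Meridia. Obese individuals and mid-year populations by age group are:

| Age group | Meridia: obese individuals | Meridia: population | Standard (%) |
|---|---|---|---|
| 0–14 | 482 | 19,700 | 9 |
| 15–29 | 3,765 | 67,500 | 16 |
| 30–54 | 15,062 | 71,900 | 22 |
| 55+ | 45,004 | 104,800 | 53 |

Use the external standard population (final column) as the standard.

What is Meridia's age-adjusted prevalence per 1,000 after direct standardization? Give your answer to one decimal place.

284.8

Age-specific rates per 1,000 for Meridia: 24.467, 55.778, 209.485, 429.427.
Standard weights: 0.09, 0.16, 0.22, 0.53.
Standardized rate: 0.0900×24.467 + 0.1600×55.778 + 0.2200×209.485 + 0.5300×429.427 = 284.8098 per 1,000.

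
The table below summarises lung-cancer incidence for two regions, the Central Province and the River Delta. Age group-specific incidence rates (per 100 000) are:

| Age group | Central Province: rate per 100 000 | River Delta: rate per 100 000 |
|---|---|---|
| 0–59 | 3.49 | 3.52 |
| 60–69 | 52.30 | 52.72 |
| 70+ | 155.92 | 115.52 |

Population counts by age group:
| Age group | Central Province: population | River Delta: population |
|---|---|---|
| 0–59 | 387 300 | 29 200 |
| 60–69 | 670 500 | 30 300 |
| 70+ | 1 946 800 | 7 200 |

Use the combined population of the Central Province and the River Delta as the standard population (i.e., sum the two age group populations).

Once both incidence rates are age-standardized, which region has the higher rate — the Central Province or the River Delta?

Combined standard total = 3 071 300; weights = 0.1356, 0.2282, 0.6362.
The Central Province: 0.1356×3.49 + 0.2282×52.30 + 0.6362×155.92 = 111.6052 per 100 000.
The River Delta: 0.1356×3.52 + 0.2282×52.72 + 0.6362×115.52 = 86.0021 per 100 000.

Central Province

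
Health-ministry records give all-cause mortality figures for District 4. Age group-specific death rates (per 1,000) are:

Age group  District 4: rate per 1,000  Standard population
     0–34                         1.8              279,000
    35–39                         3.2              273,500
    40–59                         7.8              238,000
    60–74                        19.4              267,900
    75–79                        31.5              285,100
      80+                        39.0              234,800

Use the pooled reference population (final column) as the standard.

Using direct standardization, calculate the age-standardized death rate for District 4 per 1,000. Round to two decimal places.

Standard total = 1,578,300; weights = 0.1768, 0.1733, 0.1508, 0.1697, 0.1806, 0.1488.
Standardized rate: 0.1768×1.8 + 0.1733×3.2 + 0.1508×7.8 + 0.1697×19.4 + 0.1806×31.5 + 0.1488×39.0 = 16.8339 per 1,000.

16.83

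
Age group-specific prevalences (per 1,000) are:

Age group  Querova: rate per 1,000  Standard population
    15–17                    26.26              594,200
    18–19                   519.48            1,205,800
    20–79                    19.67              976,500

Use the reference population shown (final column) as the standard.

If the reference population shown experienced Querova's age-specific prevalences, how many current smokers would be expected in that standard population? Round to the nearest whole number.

Expected current smokers = Σ (standard pop × age-specific rate ÷ 1,000)
= 594,200×26.26/1,000 + 1,205,800×519.48/1,000 + 976,500×19.67/1,000
= 15603.69 + 626388.98 + 19207.76 = 661200.43.

661200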